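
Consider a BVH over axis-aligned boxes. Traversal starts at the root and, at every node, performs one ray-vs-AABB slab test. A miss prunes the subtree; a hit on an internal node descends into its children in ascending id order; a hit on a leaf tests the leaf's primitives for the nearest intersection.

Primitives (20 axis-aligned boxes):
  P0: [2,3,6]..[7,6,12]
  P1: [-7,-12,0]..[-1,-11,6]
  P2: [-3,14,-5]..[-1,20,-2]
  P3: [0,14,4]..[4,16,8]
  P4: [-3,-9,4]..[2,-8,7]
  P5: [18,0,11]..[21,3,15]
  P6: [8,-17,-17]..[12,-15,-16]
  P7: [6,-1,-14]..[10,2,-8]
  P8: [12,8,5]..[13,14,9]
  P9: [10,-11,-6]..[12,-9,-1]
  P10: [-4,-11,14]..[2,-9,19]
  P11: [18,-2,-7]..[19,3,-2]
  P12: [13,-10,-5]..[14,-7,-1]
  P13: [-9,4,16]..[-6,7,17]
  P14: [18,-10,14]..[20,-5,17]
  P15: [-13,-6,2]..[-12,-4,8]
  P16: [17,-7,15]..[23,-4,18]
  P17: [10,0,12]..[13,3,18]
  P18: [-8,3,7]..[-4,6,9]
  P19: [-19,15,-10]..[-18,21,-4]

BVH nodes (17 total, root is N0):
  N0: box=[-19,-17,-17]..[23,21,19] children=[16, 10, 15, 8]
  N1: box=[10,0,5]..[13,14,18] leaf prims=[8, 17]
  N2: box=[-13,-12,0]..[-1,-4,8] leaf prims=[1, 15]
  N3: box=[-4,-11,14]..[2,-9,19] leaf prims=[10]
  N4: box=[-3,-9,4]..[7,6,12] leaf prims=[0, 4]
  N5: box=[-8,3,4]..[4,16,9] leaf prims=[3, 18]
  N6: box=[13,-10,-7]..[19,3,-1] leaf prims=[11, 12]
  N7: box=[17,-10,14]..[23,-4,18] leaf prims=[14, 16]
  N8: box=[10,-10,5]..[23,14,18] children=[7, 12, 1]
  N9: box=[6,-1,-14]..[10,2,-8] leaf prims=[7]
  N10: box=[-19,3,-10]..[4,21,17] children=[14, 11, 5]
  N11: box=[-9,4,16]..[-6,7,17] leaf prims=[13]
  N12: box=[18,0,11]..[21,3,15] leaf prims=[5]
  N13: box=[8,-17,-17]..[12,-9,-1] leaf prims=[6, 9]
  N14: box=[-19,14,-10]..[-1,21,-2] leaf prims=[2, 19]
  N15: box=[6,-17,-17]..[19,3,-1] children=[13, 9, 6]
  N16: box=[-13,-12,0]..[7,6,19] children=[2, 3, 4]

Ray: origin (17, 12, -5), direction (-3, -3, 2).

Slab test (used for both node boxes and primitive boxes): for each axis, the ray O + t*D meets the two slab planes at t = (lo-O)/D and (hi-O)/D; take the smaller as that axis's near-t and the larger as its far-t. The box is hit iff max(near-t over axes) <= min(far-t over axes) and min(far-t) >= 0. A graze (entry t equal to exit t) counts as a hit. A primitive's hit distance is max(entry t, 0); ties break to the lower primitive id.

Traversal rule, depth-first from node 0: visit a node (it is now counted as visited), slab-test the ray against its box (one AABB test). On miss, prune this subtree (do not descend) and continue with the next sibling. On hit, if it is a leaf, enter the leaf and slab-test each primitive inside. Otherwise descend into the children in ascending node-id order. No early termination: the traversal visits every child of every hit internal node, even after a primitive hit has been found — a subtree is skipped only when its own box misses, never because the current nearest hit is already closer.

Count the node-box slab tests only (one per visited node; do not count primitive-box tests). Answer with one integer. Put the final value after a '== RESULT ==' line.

Trace the traversal:
N0 x:[-2,12] y:[-3,29/3] z:[-6,12] -> hit [-2,29/3], descend [8, 10, 15, 16]
  N8 x:[-2,7/3] y:[-2/3,22/3] z:[5,23/2] -> miss, prune
  N10 x:[13/3,12] y:[-3,3] z:[-5/2,11] -> miss, prune
  N15 x:[-2/3,11/3] y:[3,29/3] z:[-6,2] -> miss, prune
  N16 x:[10/3,10] y:[2,8] z:[5/2,12] -> hit [10/3,8], descend [2, 3, 4]
    N2 x:[6,10] y:[16/3,8] z:[5/2,13/2] -> hit [6,13/2] leaf, test {P1(miss), P15(miss)}
    N3 x:[5,7] y:[7,23/3] z:[19/2,12] -> miss, prune
    N4 x:[10/3,20/3] y:[2,7] z:[9/2,17/2] -> hit [9/2,20/3] leaf, test {P0(miss), P4(miss)}

order=[0, 8, 10, 15, 16, 2, 3, 4]  |boxes|=8  |leaves|=2  hit=miss

== RESULT ==
8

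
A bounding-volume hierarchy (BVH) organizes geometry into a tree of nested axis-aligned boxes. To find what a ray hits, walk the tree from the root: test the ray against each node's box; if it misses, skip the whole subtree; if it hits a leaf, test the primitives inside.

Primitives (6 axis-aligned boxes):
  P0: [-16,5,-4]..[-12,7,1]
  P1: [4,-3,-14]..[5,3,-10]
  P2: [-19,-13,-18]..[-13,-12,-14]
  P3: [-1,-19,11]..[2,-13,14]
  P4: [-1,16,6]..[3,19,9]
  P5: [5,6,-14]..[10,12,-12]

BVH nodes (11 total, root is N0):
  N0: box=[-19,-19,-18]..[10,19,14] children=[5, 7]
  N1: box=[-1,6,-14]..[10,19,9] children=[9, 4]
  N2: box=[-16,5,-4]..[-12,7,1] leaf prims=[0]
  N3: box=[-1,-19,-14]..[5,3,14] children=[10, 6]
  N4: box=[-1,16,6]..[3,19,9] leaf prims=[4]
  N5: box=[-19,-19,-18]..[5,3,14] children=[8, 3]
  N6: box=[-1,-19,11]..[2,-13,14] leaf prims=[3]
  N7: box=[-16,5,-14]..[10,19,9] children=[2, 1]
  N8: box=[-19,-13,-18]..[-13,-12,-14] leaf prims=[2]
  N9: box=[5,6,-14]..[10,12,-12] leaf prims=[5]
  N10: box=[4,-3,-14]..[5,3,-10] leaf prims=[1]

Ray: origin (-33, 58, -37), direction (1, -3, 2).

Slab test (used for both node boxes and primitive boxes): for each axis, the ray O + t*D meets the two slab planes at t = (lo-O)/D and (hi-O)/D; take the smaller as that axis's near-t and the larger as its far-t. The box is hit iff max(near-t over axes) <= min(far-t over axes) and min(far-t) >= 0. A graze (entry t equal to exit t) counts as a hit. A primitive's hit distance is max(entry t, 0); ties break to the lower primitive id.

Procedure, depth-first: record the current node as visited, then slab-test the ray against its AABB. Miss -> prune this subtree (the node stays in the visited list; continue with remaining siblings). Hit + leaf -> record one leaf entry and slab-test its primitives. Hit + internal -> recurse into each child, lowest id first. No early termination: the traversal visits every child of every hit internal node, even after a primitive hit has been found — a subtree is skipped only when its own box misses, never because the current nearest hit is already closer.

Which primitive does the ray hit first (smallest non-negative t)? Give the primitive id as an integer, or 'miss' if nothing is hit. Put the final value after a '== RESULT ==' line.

Trace the traversal:
N0 x:[14,43] y:[13,77/3] z:[19/2,51/2] -> hit [14,51/2], descend [5, 7]
  N5 x:[14,38] y:[55/3,77/3] z:[19/2,51/2] -> hit [55/3,51/2], descend [3, 8]
    N3 x:[32,38] y:[55/3,77/3] z:[23/2,51/2] -> miss, prune
    N8 x:[14,20] y:[70/3,71/3] z:[19/2,23/2] -> miss, prune
  N7 x:[17,43] y:[13,53/3] z:[23/2,23] -> hit [17,53/3], descend [1, 2]
    N1 x:[32,43] y:[13,52/3] z:[23/2,23] -> miss, prune
    N2 x:[17,21] y:[17,53/3] z:[33/2,19] -> hit [17,53/3] leaf, test {P0@t=17}

Summary -> nodes [0, 5, 3, 8, 7, 1, 2]; box-tests=7; leaf-entries=1; first=P0

== RESULT ==
0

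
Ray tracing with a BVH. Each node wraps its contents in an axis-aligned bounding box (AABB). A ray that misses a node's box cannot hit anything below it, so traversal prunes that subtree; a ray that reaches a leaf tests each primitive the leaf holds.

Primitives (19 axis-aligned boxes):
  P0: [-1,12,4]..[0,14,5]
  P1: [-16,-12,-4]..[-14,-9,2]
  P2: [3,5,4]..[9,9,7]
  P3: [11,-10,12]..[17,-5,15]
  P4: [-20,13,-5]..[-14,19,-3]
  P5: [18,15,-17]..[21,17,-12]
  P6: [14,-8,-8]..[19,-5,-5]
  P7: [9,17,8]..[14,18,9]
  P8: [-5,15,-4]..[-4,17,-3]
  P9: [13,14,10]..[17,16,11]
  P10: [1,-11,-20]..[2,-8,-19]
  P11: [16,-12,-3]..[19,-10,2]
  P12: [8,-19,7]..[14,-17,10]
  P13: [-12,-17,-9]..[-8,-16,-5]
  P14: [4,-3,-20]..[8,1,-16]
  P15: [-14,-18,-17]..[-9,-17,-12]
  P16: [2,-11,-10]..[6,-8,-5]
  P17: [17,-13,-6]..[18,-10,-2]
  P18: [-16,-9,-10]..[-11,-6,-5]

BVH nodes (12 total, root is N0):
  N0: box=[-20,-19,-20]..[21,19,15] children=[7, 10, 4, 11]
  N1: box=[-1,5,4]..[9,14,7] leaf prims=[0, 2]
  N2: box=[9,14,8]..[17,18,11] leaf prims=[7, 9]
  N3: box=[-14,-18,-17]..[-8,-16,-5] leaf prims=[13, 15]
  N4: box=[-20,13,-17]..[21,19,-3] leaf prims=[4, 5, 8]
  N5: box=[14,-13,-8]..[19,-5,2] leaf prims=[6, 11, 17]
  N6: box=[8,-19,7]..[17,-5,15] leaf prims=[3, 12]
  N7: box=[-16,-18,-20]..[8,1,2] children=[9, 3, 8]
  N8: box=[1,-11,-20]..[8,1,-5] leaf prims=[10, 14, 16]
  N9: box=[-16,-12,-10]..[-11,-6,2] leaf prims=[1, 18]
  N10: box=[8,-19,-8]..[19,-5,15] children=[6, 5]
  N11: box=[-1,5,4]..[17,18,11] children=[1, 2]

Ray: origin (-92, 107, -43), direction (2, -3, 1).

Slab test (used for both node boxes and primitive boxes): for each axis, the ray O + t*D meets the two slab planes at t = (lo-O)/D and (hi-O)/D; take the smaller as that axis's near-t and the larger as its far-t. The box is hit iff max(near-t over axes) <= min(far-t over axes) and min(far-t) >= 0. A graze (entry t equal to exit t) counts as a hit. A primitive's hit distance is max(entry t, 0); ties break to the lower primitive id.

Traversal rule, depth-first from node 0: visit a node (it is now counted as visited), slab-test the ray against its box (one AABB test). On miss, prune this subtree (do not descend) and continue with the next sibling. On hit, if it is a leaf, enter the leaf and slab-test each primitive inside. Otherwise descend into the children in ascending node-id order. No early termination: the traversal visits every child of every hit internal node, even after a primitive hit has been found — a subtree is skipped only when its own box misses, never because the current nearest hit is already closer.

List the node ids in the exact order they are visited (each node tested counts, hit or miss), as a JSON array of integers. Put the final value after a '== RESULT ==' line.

Walk:
N0 x:[36,113/2] y:[88/3,42] z:[23,58] -> hit [36,42], descend [4, 7, 10, 11]
  N4 x:[36,113/2] y:[88/3,94/3] z:[26,40] -> miss, prune
  N7 x:[38,50] y:[106/3,125/3] z:[23,45] -> hit [38,125/3], descend [3, 8, 9]
    N3 x:[39,42] y:[41,125/3] z:[26,38] -> miss, prune
    N8 x:[93/2,50] y:[106/3,118/3] z:[23,38] -> miss, prune
    N9 x:[38,81/2] y:[113/3,119/3] z:[33,45] -> hit [38,119/3] leaf, test {P1@t=39, P18@t=38}
  N10 x:[50,111/2] y:[112/3,42] z:[35,58] -> miss, prune
  N11 x:[91/2,109/2] y:[89/3,34] z:[47,54] -> miss, prune

Visited [0, 4, 7, 3, 8, 9, 10, 11]. Tests: 8 box, 1 leaf. Nearest: P18.

== RESULT ==
[0, 4, 7, 3, 8, 9, 10, 11]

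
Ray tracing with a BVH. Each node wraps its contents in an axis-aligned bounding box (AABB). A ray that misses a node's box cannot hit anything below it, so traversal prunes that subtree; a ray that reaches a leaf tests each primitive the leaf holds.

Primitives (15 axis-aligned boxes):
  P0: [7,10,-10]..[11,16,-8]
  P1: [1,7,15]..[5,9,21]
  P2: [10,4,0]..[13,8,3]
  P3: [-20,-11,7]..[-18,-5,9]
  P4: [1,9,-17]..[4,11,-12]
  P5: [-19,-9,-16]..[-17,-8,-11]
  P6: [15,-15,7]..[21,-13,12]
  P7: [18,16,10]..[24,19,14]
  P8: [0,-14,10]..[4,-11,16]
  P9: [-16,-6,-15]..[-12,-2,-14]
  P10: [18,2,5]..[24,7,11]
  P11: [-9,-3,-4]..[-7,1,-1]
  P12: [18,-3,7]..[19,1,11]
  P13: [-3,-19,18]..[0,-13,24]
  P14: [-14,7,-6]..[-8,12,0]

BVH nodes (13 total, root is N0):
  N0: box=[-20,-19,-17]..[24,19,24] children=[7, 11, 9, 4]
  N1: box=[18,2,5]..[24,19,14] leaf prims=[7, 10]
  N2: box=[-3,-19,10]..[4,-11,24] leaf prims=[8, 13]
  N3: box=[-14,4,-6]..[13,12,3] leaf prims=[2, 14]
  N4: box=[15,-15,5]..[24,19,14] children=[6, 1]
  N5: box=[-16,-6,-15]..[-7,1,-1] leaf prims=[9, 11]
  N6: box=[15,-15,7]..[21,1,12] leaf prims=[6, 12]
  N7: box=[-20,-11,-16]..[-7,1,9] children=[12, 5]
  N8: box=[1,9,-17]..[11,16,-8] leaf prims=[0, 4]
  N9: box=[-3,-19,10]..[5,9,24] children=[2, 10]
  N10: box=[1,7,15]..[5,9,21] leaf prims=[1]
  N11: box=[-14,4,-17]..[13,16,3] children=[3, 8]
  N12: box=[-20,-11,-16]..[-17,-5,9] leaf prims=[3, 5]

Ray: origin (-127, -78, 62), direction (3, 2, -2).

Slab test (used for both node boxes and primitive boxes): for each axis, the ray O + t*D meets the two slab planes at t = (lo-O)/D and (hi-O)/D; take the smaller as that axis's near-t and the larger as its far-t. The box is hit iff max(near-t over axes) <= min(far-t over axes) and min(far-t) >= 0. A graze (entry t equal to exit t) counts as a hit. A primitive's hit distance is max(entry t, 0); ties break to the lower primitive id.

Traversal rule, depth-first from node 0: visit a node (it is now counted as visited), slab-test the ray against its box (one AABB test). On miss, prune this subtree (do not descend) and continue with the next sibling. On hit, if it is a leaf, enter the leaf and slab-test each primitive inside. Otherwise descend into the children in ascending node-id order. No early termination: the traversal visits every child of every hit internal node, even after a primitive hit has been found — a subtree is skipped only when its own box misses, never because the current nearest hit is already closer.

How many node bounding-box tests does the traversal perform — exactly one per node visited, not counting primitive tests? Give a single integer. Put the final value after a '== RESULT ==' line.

Trace the traversal:
N0 x:[107/3,151/3] y:[59/2,97/2] z:[19,79/2] -> hit [107/3,79/2], descend [4, 7, 9, 11]
  N4 x:[142/3,151/3] y:[63/2,97/2] z:[24,57/2] -> miss, prune
  N7 x:[107/3,40] y:[67/2,79/2] z:[53/2,39] -> hit [107/3,39], descend [5, 12]
    N5 x:[37,40] y:[36,79/2] z:[63/2,77/2] -> hit [37,77/2] leaf, test {P9@t=38, P11(miss)}
    N12 x:[107/3,110/3] y:[67/2,73/2] z:[53/2,39] -> hit [107/3,73/2] leaf, test {P3(miss), P5(miss)}
  N9 x:[124/3,44] y:[59/2,87/2] z:[19,26] -> miss, prune
  N11 x:[113/3,140/3] y:[41,47] z:[59/2,79/2] -> miss, prune

order=[0, 4, 7, 5, 12, 9, 11]  |boxes|=7  |leaves|=2  hit=P9

== RESULT ==
7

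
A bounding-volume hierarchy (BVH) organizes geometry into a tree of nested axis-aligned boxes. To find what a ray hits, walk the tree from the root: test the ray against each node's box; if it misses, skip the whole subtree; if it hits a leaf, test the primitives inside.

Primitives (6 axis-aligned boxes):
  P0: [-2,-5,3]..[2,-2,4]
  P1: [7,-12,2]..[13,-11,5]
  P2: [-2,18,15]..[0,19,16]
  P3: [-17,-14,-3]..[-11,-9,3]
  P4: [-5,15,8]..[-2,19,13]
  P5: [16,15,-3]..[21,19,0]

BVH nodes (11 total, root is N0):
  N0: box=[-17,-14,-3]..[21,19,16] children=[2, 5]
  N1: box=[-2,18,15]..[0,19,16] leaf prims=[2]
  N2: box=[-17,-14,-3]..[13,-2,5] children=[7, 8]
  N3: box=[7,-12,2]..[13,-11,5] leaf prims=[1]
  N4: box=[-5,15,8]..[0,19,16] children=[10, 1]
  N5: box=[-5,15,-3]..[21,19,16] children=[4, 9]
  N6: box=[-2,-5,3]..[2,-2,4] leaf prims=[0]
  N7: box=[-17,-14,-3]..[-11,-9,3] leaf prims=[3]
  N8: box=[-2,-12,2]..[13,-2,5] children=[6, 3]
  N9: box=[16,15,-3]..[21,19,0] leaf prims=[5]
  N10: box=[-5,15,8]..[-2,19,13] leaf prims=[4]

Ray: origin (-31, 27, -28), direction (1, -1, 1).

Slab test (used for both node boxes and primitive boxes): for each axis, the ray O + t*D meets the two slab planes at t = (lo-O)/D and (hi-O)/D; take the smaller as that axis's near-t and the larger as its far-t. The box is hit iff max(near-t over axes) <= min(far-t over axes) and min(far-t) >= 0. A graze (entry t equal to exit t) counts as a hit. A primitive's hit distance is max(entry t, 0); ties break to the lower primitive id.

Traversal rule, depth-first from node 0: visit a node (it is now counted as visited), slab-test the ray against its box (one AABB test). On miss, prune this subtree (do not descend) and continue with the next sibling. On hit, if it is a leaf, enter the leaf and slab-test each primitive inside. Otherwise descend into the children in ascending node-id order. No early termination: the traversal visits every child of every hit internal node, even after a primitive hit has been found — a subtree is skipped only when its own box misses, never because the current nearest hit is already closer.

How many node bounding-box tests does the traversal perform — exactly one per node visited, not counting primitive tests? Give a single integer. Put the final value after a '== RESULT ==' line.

Walk:
N0 x:[14,52] y:[8,41] z:[25,44] -> hit [25,41], descend [2, 5]
  N2 x:[14,44] y:[29,41] z:[25,33] -> hit [29,33], descend [7, 8]
    N7 x:[14,20] y:[36,41] z:[25,31] -> miss, prune
    N8 x:[29,44] y:[29,39] z:[30,33] -> hit [30,33], descend [3, 6]
      N3 x:[38,44] y:[38,39] z:[30,33] -> miss, prune
      N6 x:[29,33] y:[29,32] z:[31,32] -> hit [31,32] leaf, test {P0@t=31}
  N5 x:[26,52] y:[8,12] z:[25,44] -> miss, prune

7 AABB tests over nodes [0, 2, 7, 8, 3, 6, 5]; 1 leaf entered; closest P0.

== RESULT ==
7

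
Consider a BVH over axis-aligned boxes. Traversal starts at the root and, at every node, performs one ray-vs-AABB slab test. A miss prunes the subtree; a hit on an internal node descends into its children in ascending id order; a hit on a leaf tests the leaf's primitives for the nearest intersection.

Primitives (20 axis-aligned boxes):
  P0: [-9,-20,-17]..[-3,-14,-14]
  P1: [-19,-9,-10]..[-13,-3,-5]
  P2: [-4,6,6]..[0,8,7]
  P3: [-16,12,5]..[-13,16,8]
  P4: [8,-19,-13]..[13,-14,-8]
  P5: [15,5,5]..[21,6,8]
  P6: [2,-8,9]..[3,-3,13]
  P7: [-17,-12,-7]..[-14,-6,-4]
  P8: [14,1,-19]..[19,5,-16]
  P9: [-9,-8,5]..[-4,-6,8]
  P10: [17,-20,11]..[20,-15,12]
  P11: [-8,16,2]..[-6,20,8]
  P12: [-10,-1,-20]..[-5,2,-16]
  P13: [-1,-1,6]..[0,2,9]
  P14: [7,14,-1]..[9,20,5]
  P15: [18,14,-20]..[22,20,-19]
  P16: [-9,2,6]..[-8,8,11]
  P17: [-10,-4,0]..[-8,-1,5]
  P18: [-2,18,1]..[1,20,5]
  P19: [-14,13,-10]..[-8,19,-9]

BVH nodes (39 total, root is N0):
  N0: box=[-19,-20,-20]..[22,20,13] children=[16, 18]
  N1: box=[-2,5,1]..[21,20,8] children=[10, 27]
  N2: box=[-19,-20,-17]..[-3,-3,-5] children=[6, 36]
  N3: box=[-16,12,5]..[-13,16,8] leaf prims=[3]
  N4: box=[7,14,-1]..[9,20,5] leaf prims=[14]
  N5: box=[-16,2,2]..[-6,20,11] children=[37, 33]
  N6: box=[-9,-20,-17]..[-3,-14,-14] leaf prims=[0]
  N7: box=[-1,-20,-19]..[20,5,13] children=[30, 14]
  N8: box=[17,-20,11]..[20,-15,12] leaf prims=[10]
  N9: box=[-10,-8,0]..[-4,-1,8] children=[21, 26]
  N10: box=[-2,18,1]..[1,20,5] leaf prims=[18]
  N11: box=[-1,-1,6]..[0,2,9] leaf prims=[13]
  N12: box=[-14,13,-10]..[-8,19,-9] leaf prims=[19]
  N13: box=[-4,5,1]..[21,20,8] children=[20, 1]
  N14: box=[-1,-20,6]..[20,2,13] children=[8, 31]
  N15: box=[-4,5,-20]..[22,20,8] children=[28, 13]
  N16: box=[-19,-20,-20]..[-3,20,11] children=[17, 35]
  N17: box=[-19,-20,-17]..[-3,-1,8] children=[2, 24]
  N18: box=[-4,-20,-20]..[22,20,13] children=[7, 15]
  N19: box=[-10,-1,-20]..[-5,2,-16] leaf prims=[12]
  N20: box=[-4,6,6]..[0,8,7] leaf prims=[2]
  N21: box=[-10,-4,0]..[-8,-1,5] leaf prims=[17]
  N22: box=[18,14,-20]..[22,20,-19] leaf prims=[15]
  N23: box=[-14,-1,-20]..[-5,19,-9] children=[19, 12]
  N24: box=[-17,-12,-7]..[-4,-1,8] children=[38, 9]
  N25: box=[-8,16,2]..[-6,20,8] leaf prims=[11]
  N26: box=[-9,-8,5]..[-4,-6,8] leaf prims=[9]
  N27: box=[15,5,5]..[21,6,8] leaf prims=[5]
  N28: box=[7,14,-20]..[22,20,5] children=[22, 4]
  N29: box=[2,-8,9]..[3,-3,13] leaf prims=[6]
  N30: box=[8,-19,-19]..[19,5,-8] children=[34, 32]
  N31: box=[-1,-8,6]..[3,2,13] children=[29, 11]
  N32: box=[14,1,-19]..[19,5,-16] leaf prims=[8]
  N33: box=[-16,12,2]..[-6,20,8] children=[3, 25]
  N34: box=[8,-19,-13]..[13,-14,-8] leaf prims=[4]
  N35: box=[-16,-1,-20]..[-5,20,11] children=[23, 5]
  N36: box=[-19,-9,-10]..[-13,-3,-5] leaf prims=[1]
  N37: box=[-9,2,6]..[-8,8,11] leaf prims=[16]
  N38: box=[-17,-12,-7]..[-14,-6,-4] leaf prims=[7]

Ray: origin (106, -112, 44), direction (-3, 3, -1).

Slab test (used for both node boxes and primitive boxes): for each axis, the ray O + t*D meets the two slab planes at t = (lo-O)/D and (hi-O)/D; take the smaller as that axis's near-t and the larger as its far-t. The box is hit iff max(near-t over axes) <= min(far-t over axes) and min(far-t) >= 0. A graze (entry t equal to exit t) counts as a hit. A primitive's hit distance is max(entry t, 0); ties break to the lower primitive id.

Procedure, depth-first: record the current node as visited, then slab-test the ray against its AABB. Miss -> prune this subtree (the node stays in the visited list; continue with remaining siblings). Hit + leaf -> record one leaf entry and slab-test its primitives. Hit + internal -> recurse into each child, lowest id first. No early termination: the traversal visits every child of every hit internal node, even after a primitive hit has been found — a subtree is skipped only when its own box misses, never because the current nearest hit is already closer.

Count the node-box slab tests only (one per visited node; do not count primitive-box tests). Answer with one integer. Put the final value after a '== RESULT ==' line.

Walk:
N0 x:[28,125/3] y:[92/3,44] z:[31,64] -> hit [31,125/3], descend [16, 18]
  N16 x:[109/3,125/3] y:[92/3,44] z:[33,64] -> hit [109/3,125/3], descend [17, 35]
    N17 x:[109/3,125/3] y:[92/3,37] z:[36,61] -> hit [109/3,37], descend [2, 24]
      N2 x:[109/3,125/3] y:[92/3,109/3] z:[49,61] -> miss, prune
      N24 x:[110/3,41] y:[100/3,37] z:[36,51] -> hit [110/3,37], descend [9, 38]
        N9 x:[110/3,116/3] y:[104/3,37] z:[36,44] -> hit [110/3,37], descend [21, 26]
          N21 x:[38,116/3] y:[36,37] z:[39,44] -> miss, prune
          N26 x:[110/3,115/3] y:[104/3,106/3] z:[36,39] -> miss, prune
        N38 x:[40,41] y:[100/3,106/3] z:[48,51] -> miss, prune
    N35 x:[37,122/3] y:[37,44] z:[33,64] -> hit [37,122/3], descend [5, 23]
      N5 x:[112/3,122/3] y:[38,44] z:[33,42] -> hit [38,122/3], descend [33, 37]
        N33 x:[112/3,122/3] y:[124/3,44] z:[36,42] -> miss, prune
        N37 x:[38,115/3] y:[38,40] z:[33,38] -> hit [38,38] leaf, test {P16@t=38}
      N23 x:[37,40] y:[37,131/3] z:[53,64] -> miss, prune
  N18 x:[28,110/3] y:[92/3,44] z:[31,64] -> hit [31,110/3], descend [7, 15]
    N7 x:[86/3,107/3] y:[92/3,39] z:[31,63] -> hit [31,107/3], descend [14, 30]
      N14 x:[86/3,107/3] y:[92/3,38] z:[31,38] -> hit [31,107/3], descend [8, 31]
        N8 x:[86/3,89/3] y:[92/3,97/3] z:[32,33] -> miss, prune
        N31 x:[103/3,107/3] y:[104/3,38] z:[31,38] -> hit [104/3,107/3], descend [11, 29]
          N11 x:[106/3,107/3] y:[37,38] z:[35,38] -> miss, prune
          N29 x:[103/3,104/3] y:[104/3,109/3] z:[31,35] -> hit [104/3,104/3] leaf, test {P6@t=104/3}
      N30 x:[29,98/3] y:[31,39] z:[52,63] -> miss, prune
    N15 x:[28,110/3] y:[39,44] z:[36,64] -> miss, prune

Visited [0, 16, 17, 2, 24, 9, 21, 26, 38, 35, 5, 33, 37, 23, 18, 7, 14, 8, 31, 11, 29, 30, 15]. Tests: 23 box, 2 leaf. Nearest: P6.

== RESULT ==
23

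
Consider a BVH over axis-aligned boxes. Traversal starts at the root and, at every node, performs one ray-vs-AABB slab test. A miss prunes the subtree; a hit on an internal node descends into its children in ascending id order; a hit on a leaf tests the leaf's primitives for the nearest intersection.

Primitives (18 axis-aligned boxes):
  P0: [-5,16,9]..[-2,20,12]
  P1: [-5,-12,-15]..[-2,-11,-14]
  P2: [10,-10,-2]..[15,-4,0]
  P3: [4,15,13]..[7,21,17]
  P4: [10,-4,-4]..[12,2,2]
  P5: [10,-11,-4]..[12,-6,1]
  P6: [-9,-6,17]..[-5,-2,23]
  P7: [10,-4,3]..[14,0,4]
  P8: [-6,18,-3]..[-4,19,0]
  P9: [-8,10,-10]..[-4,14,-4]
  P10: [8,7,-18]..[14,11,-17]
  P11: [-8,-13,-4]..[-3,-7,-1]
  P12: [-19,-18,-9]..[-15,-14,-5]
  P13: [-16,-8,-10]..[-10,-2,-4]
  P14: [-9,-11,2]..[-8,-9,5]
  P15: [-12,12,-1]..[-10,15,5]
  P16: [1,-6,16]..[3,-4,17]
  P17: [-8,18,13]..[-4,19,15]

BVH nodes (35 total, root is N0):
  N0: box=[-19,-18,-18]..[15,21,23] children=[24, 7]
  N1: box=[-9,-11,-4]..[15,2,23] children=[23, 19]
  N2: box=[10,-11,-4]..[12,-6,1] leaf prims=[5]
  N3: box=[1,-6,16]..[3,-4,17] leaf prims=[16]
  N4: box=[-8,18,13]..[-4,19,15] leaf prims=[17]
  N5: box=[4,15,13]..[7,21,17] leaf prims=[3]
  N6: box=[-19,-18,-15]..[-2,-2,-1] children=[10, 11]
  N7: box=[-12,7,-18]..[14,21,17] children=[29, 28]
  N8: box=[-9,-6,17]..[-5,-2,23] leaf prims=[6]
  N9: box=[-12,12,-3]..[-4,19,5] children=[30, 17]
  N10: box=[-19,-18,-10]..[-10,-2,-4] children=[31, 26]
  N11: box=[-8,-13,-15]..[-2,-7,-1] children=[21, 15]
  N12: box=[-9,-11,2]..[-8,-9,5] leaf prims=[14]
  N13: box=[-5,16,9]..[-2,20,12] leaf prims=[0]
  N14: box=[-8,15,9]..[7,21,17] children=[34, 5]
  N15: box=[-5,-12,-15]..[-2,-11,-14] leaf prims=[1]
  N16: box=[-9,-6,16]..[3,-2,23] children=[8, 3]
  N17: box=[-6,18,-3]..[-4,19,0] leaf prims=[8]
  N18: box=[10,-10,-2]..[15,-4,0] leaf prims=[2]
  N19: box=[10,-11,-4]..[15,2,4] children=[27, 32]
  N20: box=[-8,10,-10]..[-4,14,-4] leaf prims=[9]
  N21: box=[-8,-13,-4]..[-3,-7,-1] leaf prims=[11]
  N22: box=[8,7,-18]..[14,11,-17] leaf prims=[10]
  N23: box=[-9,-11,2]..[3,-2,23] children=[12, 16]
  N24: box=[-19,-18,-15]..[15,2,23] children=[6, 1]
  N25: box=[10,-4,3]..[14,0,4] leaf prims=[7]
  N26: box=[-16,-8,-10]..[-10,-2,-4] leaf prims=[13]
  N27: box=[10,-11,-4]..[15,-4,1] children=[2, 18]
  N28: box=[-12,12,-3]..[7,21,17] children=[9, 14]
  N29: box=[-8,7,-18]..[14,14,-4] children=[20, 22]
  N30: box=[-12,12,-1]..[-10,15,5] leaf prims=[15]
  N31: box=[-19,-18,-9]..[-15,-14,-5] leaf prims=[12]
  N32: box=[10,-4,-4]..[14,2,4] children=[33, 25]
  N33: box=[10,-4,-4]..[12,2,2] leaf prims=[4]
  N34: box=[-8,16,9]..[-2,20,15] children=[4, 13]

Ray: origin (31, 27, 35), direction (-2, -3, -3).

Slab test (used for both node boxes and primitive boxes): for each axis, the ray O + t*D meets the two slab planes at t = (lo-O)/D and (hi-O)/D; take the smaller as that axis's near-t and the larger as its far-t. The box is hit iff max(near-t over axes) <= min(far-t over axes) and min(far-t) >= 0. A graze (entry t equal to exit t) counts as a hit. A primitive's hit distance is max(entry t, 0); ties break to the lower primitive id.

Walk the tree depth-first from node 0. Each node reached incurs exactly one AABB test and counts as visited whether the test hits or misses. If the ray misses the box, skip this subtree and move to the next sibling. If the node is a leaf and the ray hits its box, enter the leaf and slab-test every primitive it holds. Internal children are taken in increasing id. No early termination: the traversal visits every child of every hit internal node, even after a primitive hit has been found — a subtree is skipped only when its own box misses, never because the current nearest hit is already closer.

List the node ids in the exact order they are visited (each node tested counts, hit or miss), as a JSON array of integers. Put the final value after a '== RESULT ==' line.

Walk:
N0 x:[8,25] y:[2,15] z:[4,53/3] -> hit [8,15], descend [7, 24]
  N7 x:[17/2,43/2] y:[2,20/3] z:[6,53/3] -> miss, prune
  N24 x:[8,25] y:[25/3,15] z:[4,50/3] -> hit [25/3,15], descend [1, 6]
    N1 x:[8,20] y:[25/3,38/3] z:[4,13] -> hit [25/3,38/3], descend [19, 23]
      N19 x:[8,21/2] y:[25/3,38/3] z:[31/3,13] -> hit [31/3,21/2], descend [27, 32]
        N27 x:[8,21/2] y:[31/3,38/3] z:[34/3,13] -> miss, prune
        N32 x:[17/2,21/2] y:[25/3,31/3] z:[31/3,13] -> hit [31/3,31/3], descend [25, 33]
          N25 x:[17/2,21/2] y:[9,31/3] z:[31/3,32/3] -> hit [31/3,31/3] leaf, test {P7@t=31/3}
          N33 x:[19/2,21/2] y:[25/3,31/3] z:[11,13] -> miss, prune
      N23 x:[14,20] y:[29/3,38/3] z:[4,11] -> miss, prune
    N6 x:[33/2,25] y:[29/3,15] z:[12,50/3] -> miss, prune

Summary -> nodes [0, 7, 24, 1, 19, 27, 32, 25, 33, 23, 6]; box-tests=11; leaf-entries=1; first=P7

== RESULT ==
[0, 7, 24, 1, 19, 27, 32, 25, 33, 23, 6]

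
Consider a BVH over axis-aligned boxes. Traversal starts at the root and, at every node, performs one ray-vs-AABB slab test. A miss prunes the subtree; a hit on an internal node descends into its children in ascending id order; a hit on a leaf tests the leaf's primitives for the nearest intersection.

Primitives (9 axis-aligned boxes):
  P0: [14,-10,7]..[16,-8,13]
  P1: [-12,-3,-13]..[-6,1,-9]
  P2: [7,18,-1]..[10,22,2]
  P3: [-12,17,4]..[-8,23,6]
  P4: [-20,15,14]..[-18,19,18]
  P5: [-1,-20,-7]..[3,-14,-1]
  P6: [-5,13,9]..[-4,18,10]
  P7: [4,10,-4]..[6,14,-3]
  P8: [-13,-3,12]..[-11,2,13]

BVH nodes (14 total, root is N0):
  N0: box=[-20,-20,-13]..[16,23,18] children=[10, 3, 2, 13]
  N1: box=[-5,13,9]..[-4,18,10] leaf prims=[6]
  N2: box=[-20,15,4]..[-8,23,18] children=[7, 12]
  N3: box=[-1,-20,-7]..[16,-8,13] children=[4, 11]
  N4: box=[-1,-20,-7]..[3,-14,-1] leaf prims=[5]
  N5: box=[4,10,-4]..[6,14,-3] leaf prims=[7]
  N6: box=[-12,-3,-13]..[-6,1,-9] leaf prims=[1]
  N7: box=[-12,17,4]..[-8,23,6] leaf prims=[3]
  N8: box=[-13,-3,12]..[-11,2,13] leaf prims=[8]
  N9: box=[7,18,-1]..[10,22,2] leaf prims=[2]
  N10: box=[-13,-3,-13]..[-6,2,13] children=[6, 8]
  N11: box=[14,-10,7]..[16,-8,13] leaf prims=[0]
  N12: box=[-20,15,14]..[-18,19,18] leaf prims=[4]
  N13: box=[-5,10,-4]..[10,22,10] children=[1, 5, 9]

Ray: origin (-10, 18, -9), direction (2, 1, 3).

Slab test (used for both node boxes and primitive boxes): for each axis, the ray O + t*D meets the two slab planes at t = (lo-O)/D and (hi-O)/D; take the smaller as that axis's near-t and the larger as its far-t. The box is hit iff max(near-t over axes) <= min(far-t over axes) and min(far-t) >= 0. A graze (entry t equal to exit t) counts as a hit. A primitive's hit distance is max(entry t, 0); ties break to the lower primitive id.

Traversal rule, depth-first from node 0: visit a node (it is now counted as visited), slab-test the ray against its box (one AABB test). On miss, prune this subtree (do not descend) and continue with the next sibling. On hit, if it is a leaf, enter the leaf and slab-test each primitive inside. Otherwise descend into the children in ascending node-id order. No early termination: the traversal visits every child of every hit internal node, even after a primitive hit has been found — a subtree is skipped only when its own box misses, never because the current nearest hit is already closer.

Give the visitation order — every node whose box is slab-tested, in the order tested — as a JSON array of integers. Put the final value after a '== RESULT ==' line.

Trace the traversal:
N0 x:[-5,13] y:[-38,5] z:[-4/3,9] -> hit [-4/3,5], descend [2, 3, 10, 13]
  N2 x:[-5,1] y:[-3,5] z:[13/3,9] -> miss, prune
  N3 x:[9/2,13] y:[-38,-26] z:[2/3,22/3] -> miss, prune
  N10 x:[-3/2,2] y:[-21,-16] z:[-4/3,22/3] -> miss, prune
  N13 x:[5/2,10] y:[-8,4] z:[5/3,19/3] -> hit [5/2,4], descend [1, 5, 9]
    N1 x:[5/2,3] y:[-5,0] z:[6,19/3] -> miss, prune
    N5 x:[7,8] y:[-8,-4] z:[5/3,2] -> miss, prune
    N9 x:[17/2,10] y:[0,4] z:[8/3,11/3] -> miss, prune

Visited [0, 2, 3, 10, 13, 1, 5, 9]. Tests: 8 box, 0 leaf. Nearest: miss.

== RESULT ==
[0, 2, 3, 10, 13, 1, 5, 9]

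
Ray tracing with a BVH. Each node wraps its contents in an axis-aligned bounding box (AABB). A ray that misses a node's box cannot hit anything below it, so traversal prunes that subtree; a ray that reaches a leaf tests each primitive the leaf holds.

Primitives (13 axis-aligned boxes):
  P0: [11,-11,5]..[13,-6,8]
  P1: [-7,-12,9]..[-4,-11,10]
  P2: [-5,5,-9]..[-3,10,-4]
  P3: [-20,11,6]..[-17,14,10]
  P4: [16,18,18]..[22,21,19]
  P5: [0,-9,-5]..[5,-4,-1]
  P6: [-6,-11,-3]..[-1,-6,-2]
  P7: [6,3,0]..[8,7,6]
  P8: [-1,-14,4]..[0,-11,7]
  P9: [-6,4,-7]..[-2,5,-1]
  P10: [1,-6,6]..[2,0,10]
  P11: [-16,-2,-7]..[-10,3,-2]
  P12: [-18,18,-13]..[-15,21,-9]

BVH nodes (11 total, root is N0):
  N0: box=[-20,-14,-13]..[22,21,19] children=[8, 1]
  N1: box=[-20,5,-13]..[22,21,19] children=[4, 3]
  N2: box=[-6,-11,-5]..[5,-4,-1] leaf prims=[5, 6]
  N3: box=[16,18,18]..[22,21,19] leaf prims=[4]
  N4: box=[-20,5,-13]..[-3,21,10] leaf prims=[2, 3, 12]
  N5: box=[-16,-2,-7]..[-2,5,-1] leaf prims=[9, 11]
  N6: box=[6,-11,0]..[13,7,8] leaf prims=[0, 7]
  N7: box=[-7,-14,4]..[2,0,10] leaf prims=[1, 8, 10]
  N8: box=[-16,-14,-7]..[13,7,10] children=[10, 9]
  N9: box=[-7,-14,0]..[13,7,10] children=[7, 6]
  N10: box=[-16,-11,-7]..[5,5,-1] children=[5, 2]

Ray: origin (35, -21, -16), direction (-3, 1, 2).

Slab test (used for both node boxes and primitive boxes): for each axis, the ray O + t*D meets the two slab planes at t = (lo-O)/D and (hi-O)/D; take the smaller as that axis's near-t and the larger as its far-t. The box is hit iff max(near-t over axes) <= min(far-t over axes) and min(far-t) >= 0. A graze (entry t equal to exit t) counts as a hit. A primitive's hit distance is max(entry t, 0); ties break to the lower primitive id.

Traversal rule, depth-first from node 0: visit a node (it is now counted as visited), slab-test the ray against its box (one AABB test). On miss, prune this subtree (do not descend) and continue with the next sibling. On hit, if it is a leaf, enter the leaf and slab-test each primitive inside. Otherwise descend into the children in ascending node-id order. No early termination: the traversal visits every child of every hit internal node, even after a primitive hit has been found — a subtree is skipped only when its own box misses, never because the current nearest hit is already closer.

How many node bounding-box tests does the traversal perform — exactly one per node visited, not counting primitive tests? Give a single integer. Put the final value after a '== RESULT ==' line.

Walk:
N0 x:[13/3,55/3] y:[7,42] z:[3/2,35/2] -> hit [7,35/2], descend [1, 8]
  N1 x:[13/3,55/3] y:[26,42] z:[3/2,35/2] -> miss, prune
  N8 x:[22/3,17] y:[7,28] z:[9/2,13] -> hit [22/3,13], descend [9, 10]
    N9 x:[22/3,14] y:[7,28] z:[8,13] -> hit [8,13], descend [6, 7]
      N6 x:[22/3,29/3] y:[10,28] z:[8,12] -> miss, prune
      N7 x:[11,14] y:[7,21] z:[10,13] -> hit [11,13] leaf, test {P1(miss), P8(miss), P10(miss)}
    N10 x:[10,17] y:[10,26] z:[9/2,15/2] -> miss, prune

7 AABB tests over nodes [0, 1, 8, 9, 6, 7, 10]; 1 leaf entered; closest miss.

== RESULT ==
7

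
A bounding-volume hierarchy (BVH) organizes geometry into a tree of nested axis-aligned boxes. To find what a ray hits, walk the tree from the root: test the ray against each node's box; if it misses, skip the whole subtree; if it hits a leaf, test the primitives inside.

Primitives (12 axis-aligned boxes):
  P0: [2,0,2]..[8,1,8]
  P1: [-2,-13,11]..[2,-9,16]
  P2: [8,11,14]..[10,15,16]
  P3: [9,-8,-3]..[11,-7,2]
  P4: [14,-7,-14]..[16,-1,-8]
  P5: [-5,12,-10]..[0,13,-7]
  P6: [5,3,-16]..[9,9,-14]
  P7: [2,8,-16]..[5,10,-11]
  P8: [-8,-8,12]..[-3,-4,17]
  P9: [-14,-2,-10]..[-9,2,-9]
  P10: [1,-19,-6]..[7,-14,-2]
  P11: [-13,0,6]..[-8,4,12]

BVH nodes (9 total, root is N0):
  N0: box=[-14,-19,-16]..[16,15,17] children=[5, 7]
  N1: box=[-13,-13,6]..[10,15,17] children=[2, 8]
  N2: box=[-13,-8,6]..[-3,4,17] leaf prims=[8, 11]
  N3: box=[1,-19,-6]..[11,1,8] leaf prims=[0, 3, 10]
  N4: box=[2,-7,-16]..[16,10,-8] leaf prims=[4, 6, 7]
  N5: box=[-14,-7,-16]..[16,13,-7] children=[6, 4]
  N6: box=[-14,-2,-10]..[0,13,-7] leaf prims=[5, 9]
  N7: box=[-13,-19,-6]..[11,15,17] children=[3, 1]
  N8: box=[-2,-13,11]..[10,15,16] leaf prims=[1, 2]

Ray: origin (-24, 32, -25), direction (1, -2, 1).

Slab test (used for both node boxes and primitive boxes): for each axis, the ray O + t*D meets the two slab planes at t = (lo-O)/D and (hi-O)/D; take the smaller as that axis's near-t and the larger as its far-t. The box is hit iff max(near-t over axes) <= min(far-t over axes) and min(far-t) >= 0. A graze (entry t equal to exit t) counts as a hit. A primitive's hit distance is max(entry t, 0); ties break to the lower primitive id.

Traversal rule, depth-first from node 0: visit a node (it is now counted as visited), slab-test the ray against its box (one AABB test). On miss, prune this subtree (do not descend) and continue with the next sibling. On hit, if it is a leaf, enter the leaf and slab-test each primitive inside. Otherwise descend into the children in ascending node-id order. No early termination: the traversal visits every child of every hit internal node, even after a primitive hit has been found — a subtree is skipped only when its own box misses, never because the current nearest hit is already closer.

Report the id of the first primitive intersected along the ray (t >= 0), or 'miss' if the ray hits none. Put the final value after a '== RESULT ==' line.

Walk:
N0 x:[10,40] y:[17/2,51/2] z:[9,42] -> hit [10,51/2], descend [5, 7]
  N5 x:[10,40] y:[19/2,39/2] z:[9,18] -> hit [10,18], descend [4, 6]
    N4 x:[26,40] y:[11,39/2] z:[9,17] -> miss, prune
    N6 x:[10,24] y:[19/2,17] z:[15,18] -> hit [15,17] leaf, test {P5(miss), P9@t=15}
  N7 x:[11,35] y:[17/2,51/2] z:[19,42] -> hit [19,51/2], descend [1, 3]
    N1 x:[11,34] y:[17/2,45/2] z:[31,42] -> miss, prune
    N3 x:[25,35] y:[31/2,51/2] z:[19,33] -> hit [25,51/2] leaf, test {P0(miss), P3(miss), P10(miss)}

7 AABB tests over nodes [0, 5, 4, 6, 7, 1, 3]; 2 leaves entered; closest P9.

== RESULT ==
9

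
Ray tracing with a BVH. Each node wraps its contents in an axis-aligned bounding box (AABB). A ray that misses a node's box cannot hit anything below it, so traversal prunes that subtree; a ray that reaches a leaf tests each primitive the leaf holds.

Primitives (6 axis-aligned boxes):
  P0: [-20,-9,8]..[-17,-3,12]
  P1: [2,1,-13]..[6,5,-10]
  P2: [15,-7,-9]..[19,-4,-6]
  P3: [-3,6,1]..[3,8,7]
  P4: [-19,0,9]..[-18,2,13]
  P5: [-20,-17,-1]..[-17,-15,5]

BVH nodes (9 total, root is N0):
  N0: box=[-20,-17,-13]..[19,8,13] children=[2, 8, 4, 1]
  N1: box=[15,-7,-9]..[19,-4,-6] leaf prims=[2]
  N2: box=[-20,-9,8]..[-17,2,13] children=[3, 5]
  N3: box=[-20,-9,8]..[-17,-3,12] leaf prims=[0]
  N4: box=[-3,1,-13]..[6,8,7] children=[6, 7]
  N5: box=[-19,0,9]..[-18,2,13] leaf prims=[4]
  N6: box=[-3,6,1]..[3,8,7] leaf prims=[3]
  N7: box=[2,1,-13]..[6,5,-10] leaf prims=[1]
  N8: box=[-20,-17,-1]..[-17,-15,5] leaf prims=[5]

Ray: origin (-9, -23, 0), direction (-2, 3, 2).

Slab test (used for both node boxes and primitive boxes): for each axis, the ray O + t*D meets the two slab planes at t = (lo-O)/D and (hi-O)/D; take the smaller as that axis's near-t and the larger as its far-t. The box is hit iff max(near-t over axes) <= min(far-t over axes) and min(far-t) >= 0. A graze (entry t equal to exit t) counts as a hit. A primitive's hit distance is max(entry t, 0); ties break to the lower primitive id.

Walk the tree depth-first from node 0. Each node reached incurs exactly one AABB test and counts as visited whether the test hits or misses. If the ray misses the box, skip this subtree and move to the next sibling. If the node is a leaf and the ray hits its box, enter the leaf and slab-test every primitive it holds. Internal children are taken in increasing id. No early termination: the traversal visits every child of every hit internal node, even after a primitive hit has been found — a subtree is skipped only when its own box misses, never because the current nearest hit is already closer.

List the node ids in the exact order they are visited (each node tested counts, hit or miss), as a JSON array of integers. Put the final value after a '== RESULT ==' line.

Walk:
N0 x:[-14,11/2] y:[2,31/3] z:[-13/2,13/2] -> hit [2,11/2], descend [1, 2, 4, 8]
  N1 x:[-14,-12] y:[16/3,19/3] z:[-9/2,-3] -> miss, prune
  N2 x:[4,11/2] y:[14/3,25/3] z:[4,13/2] -> hit [14/3,11/2], descend [3, 5]
    N3 x:[4,11/2] y:[14/3,20/3] z:[4,6] -> hit [14/3,11/2] leaf, test {P0@t=14/3}
    N5 x:[9/2,5] y:[23/3,25/3] z:[9/2,13/2] -> miss, prune
  N4 x:[-15/2,-3] y:[8,31/3] z:[-13/2,7/2] -> miss, prune
  N8 x:[4,11/2] y:[2,8/3] z:[-1/2,5/2] -> miss, prune

Visited [0, 1, 2, 3, 5, 4, 8]. Tests: 7 box, 1 leaf. Nearest: P0.

== RESULT ==
[0, 1, 2, 3, 5, 4, 8]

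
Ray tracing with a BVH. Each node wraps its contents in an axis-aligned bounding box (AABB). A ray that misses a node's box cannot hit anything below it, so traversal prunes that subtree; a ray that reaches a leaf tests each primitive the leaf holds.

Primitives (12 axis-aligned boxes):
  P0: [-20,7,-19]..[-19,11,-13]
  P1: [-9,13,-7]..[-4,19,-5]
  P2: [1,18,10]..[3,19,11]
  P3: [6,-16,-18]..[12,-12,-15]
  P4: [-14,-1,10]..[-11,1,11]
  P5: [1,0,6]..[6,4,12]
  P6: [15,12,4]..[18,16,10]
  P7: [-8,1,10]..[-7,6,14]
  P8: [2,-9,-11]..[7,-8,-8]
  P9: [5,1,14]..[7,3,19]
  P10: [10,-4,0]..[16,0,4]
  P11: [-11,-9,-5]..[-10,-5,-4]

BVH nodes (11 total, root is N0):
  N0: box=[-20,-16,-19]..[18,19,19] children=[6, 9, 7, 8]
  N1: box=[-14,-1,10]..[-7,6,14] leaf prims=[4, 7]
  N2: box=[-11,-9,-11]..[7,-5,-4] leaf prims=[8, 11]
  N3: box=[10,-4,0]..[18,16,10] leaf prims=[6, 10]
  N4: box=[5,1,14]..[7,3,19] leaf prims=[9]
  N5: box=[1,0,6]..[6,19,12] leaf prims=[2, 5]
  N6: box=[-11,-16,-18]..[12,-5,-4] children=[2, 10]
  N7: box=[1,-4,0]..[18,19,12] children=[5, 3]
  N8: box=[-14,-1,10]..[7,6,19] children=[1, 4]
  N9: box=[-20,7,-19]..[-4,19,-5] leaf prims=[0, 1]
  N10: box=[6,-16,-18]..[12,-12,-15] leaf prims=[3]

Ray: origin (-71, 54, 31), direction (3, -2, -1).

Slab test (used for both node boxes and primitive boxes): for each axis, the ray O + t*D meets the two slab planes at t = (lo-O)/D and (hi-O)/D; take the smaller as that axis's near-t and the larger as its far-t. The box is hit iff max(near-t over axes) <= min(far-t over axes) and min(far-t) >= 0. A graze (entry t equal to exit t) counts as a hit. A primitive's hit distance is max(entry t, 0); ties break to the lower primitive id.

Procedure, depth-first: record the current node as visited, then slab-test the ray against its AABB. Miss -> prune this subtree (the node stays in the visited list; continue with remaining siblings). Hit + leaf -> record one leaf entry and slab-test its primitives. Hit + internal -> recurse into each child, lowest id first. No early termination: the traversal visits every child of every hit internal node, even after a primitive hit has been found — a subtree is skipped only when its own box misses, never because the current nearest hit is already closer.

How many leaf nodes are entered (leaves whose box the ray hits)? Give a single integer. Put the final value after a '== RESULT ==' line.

Traverse from the root:
N0 x:[17,89/3] y:[35/2,35] z:[12,50] -> hit [35/2,89/3], descend [6, 7, 8, 9]
  N6 x:[20,83/3] y:[59/2,35] z:[35,49] -> miss, prune
  N7 x:[24,89/3] y:[35/2,29] z:[19,31] -> hit [24,29], descend [3, 5]
    N3 x:[27,89/3] y:[19,29] z:[21,31] -> hit [27,29] leaf, test {P6(miss), P10@t=27}
    N5 x:[24,77/3] y:[35/2,27] z:[19,25] -> hit [24,25] leaf, test {P2(miss), P5@t=25}
  N8 x:[19,26] y:[24,55/2] z:[12,21] -> miss, prune
  N9 x:[17,67/3] y:[35/2,47/2] z:[36,50] -> miss, prune

Visited [0, 6, 7, 3, 5, 8, 9]. Tests: 7 box, 2 leaf. Nearest: P5.

== RESULT ==
2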